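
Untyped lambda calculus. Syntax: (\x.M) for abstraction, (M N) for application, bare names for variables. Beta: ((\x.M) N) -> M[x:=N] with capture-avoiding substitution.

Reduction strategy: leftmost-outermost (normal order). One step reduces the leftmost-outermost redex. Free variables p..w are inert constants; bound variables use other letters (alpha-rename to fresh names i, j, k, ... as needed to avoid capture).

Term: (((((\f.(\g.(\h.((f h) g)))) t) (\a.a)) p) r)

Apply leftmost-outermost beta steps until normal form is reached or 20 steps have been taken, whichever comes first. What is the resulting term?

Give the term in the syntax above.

Step 0: (((((\f.(\g.(\h.((f h) g)))) t) (\a.a)) p) r)
Step 1: ((((\g.(\h.((t h) g))) (\a.a)) p) r)
Step 2: (((\h.((t h) (\a.a))) p) r)
Step 3: (((t p) (\a.a)) r)

Answer: (((t p) (\a.a)) r)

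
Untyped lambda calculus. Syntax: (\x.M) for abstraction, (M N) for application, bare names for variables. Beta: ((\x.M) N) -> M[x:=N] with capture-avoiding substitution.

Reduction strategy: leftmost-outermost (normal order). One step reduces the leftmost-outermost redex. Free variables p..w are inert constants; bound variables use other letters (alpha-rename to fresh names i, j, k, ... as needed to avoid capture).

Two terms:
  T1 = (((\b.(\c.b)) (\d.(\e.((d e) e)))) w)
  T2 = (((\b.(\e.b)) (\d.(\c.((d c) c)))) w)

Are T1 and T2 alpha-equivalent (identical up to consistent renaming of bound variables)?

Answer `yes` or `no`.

Term 1: (((\b.(\c.b)) (\d.(\e.((d e) e)))) w)
Term 2: (((\b.(\e.b)) (\d.(\c.((d c) c)))) w)
Alpha-equivalence: compare structure up to binder renaming.
Result: True

Answer: yes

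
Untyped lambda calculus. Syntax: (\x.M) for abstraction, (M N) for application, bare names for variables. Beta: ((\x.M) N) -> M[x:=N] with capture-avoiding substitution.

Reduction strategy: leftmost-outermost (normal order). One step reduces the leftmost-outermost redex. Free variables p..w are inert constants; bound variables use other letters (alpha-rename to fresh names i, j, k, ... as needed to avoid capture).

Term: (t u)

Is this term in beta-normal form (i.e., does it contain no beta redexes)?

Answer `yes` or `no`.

Term: (t u)
No beta redexes found.

Answer: yes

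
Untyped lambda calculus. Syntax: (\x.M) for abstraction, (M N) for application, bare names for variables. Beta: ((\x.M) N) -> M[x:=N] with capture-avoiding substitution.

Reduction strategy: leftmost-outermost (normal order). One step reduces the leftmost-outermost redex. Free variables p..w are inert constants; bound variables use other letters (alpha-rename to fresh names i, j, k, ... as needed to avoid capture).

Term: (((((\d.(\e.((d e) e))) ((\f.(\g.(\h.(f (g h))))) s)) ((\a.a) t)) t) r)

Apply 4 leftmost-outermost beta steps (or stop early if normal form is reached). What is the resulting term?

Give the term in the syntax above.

Step 0: (((((\d.(\e.((d e) e))) ((\f.(\g.(\h.(f (g h))))) s)) ((\a.a) t)) t) r)
Step 1: ((((\e.((((\f.(\g.(\h.(f (g h))))) s) e) e)) ((\a.a) t)) t) r)
Step 2: ((((((\f.(\g.(\h.(f (g h))))) s) ((\a.a) t)) ((\a.a) t)) t) r)
Step 3: (((((\g.(\h.(s (g h)))) ((\a.a) t)) ((\a.a) t)) t) r)
Step 4: ((((\h.(s (((\a.a) t) h))) ((\a.a) t)) t) r)

Answer: ((((\h.(s (((\a.a) t) h))) ((\a.a) t)) t) r)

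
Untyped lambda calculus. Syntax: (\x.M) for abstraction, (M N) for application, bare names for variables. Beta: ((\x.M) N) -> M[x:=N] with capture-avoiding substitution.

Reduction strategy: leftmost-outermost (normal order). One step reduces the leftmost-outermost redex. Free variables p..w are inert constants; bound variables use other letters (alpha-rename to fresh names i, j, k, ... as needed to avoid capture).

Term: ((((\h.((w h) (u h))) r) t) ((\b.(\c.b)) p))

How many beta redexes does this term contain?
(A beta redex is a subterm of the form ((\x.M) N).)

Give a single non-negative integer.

Answer: 2

Derivation:
Term: ((((\h.((w h) (u h))) r) t) ((\b.(\c.b)) p))
  Redex: ((\h.((w h) (u h))) r)
  Redex: ((\b.(\c.b)) p)
Total redexes: 2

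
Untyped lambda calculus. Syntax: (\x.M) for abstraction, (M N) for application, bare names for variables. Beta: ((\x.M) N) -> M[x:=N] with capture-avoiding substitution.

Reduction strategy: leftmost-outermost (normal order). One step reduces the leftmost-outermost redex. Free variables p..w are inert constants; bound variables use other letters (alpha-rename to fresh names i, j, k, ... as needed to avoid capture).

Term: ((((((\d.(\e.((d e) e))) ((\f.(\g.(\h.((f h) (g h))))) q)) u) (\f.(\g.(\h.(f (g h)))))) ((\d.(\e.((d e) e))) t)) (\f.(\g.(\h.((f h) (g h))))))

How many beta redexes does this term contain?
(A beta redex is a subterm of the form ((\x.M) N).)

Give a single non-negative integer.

Answer: 3

Derivation:
Term: ((((((\d.(\e.((d e) e))) ((\f.(\g.(\h.((f h) (g h))))) q)) u) (\f.(\g.(\h.(f (g h)))))) ((\d.(\e.((d e) e))) t)) (\f.(\g.(\h.((f h) (g h))))))
  Redex: ((\d.(\e.((d e) e))) ((\f.(\g.(\h.((f h) (g h))))) q))
  Redex: ((\f.(\g.(\h.((f h) (g h))))) q)
  Redex: ((\d.(\e.((d e) e))) t)
Total redexes: 3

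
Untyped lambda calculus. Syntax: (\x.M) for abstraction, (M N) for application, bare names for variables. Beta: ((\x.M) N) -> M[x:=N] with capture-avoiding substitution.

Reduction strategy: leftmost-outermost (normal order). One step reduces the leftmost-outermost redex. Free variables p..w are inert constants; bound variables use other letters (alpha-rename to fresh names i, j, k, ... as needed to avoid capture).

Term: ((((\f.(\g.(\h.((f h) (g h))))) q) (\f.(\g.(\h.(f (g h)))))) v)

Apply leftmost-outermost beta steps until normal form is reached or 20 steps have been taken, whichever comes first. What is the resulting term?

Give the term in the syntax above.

Answer: ((q v) (\g.(\h.(v (g h)))))

Derivation:
Step 0: ((((\f.(\g.(\h.((f h) (g h))))) q) (\f.(\g.(\h.(f (g h)))))) v)
Step 1: (((\g.(\h.((q h) (g h)))) (\f.(\g.(\h.(f (g h)))))) v)
Step 2: ((\h.((q h) ((\f.(\g.(\h.(f (g h))))) h))) v)
Step 3: ((q v) ((\f.(\g.(\h.(f (g h))))) v))
Step 4: ((q v) (\g.(\h.(v (g h)))))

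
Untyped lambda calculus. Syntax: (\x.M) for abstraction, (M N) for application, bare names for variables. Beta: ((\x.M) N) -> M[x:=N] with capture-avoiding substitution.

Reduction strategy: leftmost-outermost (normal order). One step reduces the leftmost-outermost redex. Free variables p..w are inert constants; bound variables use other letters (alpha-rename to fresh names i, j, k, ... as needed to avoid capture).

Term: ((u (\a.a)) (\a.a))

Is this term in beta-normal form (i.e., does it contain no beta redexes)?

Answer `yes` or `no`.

Answer: yes

Derivation:
Term: ((u (\a.a)) (\a.a))
No beta redexes found.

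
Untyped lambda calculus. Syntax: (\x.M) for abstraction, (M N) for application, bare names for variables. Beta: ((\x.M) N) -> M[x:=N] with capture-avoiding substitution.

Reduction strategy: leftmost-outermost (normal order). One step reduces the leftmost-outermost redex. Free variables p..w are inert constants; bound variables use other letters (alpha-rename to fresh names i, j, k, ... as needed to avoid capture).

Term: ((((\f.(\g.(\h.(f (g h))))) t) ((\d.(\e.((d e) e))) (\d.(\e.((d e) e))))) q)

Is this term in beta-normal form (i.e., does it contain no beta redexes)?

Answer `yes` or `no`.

Answer: no

Derivation:
Term: ((((\f.(\g.(\h.(f (g h))))) t) ((\d.(\e.((d e) e))) (\d.(\e.((d e) e))))) q)
Found 2 beta redex(es).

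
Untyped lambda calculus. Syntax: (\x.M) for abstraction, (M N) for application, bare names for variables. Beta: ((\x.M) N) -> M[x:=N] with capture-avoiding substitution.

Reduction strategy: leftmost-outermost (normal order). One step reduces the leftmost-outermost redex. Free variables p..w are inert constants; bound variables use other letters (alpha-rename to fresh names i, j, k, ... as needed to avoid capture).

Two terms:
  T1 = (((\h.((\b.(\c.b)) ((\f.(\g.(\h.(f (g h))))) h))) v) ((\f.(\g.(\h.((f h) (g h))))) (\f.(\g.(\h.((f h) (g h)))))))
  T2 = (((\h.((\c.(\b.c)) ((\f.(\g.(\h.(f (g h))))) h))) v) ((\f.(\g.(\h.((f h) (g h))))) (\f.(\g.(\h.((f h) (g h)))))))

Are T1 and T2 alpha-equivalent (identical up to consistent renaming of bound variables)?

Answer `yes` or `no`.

Term 1: (((\h.((\b.(\c.b)) ((\f.(\g.(\h.(f (g h))))) h))) v) ((\f.(\g.(\h.((f h) (g h))))) (\f.(\g.(\h.((f h) (g h)))))))
Term 2: (((\h.((\c.(\b.c)) ((\f.(\g.(\h.(f (g h))))) h))) v) ((\f.(\g.(\h.((f h) (g h))))) (\f.(\g.(\h.((f h) (g h)))))))
Alpha-equivalence: compare structure up to binder renaming.
Result: True

Answer: yes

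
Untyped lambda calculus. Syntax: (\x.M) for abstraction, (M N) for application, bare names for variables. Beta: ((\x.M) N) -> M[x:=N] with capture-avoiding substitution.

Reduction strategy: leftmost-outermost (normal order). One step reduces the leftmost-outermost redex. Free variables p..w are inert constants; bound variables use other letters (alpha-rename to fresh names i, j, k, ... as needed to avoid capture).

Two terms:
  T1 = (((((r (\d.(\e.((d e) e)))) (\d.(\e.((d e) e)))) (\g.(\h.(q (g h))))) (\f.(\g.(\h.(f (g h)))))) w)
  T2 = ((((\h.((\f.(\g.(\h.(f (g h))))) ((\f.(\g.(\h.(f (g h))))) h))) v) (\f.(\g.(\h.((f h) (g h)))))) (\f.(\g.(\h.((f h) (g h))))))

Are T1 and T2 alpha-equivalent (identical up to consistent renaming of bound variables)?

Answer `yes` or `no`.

Term 1: (((((r (\d.(\e.((d e) e)))) (\d.(\e.((d e) e)))) (\g.(\h.(q (g h))))) (\f.(\g.(\h.(f (g h)))))) w)
Term 2: ((((\h.((\f.(\g.(\h.(f (g h))))) ((\f.(\g.(\h.(f (g h))))) h))) v) (\f.(\g.(\h.((f h) (g h)))))) (\f.(\g.(\h.((f h) (g h))))))
Alpha-equivalence: compare structure up to binder renaming.
Result: False

Answer: no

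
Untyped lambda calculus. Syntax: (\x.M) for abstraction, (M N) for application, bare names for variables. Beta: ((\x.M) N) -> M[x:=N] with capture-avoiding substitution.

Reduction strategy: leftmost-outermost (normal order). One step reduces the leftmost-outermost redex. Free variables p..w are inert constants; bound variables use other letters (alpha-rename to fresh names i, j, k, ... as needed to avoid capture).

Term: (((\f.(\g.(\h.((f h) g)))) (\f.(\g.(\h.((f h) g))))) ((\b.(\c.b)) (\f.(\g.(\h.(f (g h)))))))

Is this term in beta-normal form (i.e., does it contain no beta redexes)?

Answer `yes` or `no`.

Term: (((\f.(\g.(\h.((f h) g)))) (\f.(\g.(\h.((f h) g))))) ((\b.(\c.b)) (\f.(\g.(\h.(f (g h)))))))
Found 2 beta redex(es).

Answer: no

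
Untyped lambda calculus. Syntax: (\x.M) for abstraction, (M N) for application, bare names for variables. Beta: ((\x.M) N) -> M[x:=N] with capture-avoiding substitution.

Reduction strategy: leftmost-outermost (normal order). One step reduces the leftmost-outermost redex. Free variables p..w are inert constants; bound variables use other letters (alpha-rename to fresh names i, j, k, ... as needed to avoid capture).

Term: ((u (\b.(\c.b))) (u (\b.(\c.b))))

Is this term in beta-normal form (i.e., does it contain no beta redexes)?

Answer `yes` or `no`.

Term: ((u (\b.(\c.b))) (u (\b.(\c.b))))
No beta redexes found.

Answer: yes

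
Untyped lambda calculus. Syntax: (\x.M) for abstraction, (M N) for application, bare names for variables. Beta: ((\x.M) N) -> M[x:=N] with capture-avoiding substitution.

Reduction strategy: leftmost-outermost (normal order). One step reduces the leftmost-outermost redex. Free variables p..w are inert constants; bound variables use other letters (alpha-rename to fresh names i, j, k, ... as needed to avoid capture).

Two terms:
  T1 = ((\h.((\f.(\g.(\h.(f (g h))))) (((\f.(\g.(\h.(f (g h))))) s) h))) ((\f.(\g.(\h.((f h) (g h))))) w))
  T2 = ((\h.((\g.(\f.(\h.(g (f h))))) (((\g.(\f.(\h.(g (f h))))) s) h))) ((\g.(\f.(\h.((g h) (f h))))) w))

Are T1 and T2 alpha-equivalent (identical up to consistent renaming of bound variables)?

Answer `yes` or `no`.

Answer: yes

Derivation:
Term 1: ((\h.((\f.(\g.(\h.(f (g h))))) (((\f.(\g.(\h.(f (g h))))) s) h))) ((\f.(\g.(\h.((f h) (g h))))) w))
Term 2: ((\h.((\g.(\f.(\h.(g (f h))))) (((\g.(\f.(\h.(g (f h))))) s) h))) ((\g.(\f.(\h.((g h) (f h))))) w))
Alpha-equivalence: compare structure up to binder renaming.
Result: True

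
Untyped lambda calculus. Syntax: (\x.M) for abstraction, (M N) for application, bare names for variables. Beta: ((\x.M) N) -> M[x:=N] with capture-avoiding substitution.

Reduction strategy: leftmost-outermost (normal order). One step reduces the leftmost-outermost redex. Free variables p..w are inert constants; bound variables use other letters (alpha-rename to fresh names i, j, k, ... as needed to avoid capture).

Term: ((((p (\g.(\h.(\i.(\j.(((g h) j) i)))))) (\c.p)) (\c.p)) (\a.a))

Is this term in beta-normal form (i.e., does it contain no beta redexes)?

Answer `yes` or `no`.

Term: ((((p (\g.(\h.(\i.(\j.(((g h) j) i)))))) (\c.p)) (\c.p)) (\a.a))
No beta redexes found.

Answer: yes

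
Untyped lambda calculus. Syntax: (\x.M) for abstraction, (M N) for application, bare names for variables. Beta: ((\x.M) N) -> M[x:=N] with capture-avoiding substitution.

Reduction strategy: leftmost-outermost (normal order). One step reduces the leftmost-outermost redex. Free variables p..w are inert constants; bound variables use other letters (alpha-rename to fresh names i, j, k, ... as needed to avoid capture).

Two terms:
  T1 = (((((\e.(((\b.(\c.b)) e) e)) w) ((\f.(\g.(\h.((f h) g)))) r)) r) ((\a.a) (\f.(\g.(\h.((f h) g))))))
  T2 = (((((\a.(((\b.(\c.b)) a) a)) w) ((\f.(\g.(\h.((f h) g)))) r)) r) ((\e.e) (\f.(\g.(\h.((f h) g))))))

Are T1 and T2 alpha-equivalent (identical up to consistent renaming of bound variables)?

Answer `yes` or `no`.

Answer: yes

Derivation:
Term 1: (((((\e.(((\b.(\c.b)) e) e)) w) ((\f.(\g.(\h.((f h) g)))) r)) r) ((\a.a) (\f.(\g.(\h.((f h) g))))))
Term 2: (((((\a.(((\b.(\c.b)) a) a)) w) ((\f.(\g.(\h.((f h) g)))) r)) r) ((\e.e) (\f.(\g.(\h.((f h) g))))))
Alpha-equivalence: compare structure up to binder renaming.
Result: True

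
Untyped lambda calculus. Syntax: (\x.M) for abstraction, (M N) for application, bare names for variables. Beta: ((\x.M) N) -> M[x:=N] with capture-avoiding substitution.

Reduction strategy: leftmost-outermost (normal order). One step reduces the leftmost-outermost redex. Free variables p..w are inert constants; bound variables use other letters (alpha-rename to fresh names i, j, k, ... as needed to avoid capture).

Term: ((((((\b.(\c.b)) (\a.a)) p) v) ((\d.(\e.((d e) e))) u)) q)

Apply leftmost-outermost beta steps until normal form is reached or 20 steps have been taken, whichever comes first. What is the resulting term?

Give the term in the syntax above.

Answer: ((v (\e.((u e) e))) q)

Derivation:
Step 0: ((((((\b.(\c.b)) (\a.a)) p) v) ((\d.(\e.((d e) e))) u)) q)
Step 1: (((((\c.(\a.a)) p) v) ((\d.(\e.((d e) e))) u)) q)
Step 2: ((((\a.a) v) ((\d.(\e.((d e) e))) u)) q)
Step 3: ((v ((\d.(\e.((d e) e))) u)) q)
Step 4: ((v (\e.((u e) e))) q)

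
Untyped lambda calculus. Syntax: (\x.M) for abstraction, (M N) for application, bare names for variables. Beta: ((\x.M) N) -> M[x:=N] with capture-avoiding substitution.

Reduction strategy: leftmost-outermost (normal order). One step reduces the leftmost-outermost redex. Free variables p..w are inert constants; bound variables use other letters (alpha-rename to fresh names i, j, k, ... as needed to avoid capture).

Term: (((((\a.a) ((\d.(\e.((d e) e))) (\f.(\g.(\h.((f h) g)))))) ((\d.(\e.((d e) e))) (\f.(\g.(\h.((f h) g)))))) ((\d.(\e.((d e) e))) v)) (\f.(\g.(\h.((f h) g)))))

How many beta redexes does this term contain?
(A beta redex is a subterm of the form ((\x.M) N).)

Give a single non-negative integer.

Term: (((((\a.a) ((\d.(\e.((d e) e))) (\f.(\g.(\h.((f h) g)))))) ((\d.(\e.((d e) e))) (\f.(\g.(\h.((f h) g)))))) ((\d.(\e.((d e) e))) v)) (\f.(\g.(\h.((f h) g)))))
  Redex: ((\a.a) ((\d.(\e.((d e) e))) (\f.(\g.(\h.((f h) g))))))
  Redex: ((\d.(\e.((d e) e))) (\f.(\g.(\h.((f h) g)))))
  Redex: ((\d.(\e.((d e) e))) (\f.(\g.(\h.((f h) g)))))
  Redex: ((\d.(\e.((d e) e))) v)
Total redexes: 4

Answer: 4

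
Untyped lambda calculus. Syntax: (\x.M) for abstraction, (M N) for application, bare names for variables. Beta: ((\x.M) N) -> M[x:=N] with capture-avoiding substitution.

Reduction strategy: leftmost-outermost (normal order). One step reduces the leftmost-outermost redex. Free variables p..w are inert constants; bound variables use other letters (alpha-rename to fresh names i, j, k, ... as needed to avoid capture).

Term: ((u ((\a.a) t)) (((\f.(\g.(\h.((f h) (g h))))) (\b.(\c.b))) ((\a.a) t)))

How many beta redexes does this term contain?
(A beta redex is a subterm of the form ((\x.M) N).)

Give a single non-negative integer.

Term: ((u ((\a.a) t)) (((\f.(\g.(\h.((f h) (g h))))) (\b.(\c.b))) ((\a.a) t)))
  Redex: ((\a.a) t)
  Redex: ((\f.(\g.(\h.((f h) (g h))))) (\b.(\c.b)))
  Redex: ((\a.a) t)
Total redexes: 3

Answer: 3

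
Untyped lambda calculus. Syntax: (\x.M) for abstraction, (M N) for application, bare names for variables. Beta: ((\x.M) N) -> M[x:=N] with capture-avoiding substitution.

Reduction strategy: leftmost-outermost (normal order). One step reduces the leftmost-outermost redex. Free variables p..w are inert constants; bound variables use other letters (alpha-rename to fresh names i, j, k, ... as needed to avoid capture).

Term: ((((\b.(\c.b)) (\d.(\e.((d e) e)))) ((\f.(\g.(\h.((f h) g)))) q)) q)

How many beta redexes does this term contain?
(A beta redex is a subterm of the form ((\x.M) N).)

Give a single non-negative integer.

Answer: 2

Derivation:
Term: ((((\b.(\c.b)) (\d.(\e.((d e) e)))) ((\f.(\g.(\h.((f h) g)))) q)) q)
  Redex: ((\b.(\c.b)) (\d.(\e.((d e) e))))
  Redex: ((\f.(\g.(\h.((f h) g)))) q)
Total redexes: 2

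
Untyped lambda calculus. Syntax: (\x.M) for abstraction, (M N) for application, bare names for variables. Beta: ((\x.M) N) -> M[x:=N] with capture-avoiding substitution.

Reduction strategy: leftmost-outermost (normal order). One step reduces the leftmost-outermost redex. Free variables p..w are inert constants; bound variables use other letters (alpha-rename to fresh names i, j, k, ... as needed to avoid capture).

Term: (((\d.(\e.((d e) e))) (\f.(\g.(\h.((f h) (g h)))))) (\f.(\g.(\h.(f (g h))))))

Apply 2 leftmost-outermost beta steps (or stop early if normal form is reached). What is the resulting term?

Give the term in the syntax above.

Step 0: (((\d.(\e.((d e) e))) (\f.(\g.(\h.((f h) (g h)))))) (\f.(\g.(\h.(f (g h))))))
Step 1: ((\e.(((\f.(\g.(\h.((f h) (g h))))) e) e)) (\f.(\g.(\h.(f (g h))))))
Step 2: (((\f.(\g.(\h.((f h) (g h))))) (\f.(\g.(\h.(f (g h)))))) (\f.(\g.(\h.(f (g h))))))

Answer: (((\f.(\g.(\h.((f h) (g h))))) (\f.(\g.(\h.(f (g h)))))) (\f.(\g.(\h.(f (g h))))))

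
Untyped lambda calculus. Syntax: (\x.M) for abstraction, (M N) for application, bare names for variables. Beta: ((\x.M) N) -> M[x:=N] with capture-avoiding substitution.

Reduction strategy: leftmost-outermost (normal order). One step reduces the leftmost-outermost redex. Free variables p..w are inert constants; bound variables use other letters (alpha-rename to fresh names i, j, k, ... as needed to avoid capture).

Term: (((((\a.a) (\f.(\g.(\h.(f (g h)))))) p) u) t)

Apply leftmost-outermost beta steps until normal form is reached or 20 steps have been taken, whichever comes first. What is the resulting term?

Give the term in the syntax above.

Answer: (p (u t))

Derivation:
Step 0: (((((\a.a) (\f.(\g.(\h.(f (g h)))))) p) u) t)
Step 1: ((((\f.(\g.(\h.(f (g h))))) p) u) t)
Step 2: (((\g.(\h.(p (g h)))) u) t)
Step 3: ((\h.(p (u h))) t)
Step 4: (p (u t))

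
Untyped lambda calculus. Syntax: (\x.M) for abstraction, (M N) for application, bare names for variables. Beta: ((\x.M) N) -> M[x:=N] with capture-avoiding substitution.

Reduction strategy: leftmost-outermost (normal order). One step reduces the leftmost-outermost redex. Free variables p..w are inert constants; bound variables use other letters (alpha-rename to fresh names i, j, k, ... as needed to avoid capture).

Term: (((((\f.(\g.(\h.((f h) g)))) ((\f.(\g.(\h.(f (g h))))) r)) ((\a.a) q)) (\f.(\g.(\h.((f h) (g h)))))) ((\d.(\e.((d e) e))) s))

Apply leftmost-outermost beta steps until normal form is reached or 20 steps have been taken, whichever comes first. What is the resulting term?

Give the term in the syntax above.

Step 0: (((((\f.(\g.(\h.((f h) g)))) ((\f.(\g.(\h.(f (g h))))) r)) ((\a.a) q)) (\f.(\g.(\h.((f h) (g h)))))) ((\d.(\e.((d e) e))) s))
Step 1: ((((\g.(\h.((((\f.(\g.(\h.(f (g h))))) r) h) g))) ((\a.a) q)) (\f.(\g.(\h.((f h) (g h)))))) ((\d.(\e.((d e) e))) s))
Step 2: (((\h.((((\f.(\g.(\h.(f (g h))))) r) h) ((\a.a) q))) (\f.(\g.(\h.((f h) (g h)))))) ((\d.(\e.((d e) e))) s))
Step 3: (((((\f.(\g.(\h.(f (g h))))) r) (\f.(\g.(\h.((f h) (g h)))))) ((\a.a) q)) ((\d.(\e.((d e) e))) s))
Step 4: ((((\g.(\h.(r (g h)))) (\f.(\g.(\h.((f h) (g h)))))) ((\a.a) q)) ((\d.(\e.((d e) e))) s))
Step 5: (((\h.(r ((\f.(\g.(\h.((f h) (g h))))) h))) ((\a.a) q)) ((\d.(\e.((d e) e))) s))
Step 6: ((r ((\f.(\g.(\h.((f h) (g h))))) ((\a.a) q))) ((\d.(\e.((d e) e))) s))
Step 7: ((r (\g.(\h.((((\a.a) q) h) (g h))))) ((\d.(\e.((d e) e))) s))
Step 8: ((r (\g.(\h.((q h) (g h))))) ((\d.(\e.((d e) e))) s))
Step 9: ((r (\g.(\h.((q h) (g h))))) (\e.((s e) e)))

Answer: ((r (\g.(\h.((q h) (g h))))) (\e.((s e) e)))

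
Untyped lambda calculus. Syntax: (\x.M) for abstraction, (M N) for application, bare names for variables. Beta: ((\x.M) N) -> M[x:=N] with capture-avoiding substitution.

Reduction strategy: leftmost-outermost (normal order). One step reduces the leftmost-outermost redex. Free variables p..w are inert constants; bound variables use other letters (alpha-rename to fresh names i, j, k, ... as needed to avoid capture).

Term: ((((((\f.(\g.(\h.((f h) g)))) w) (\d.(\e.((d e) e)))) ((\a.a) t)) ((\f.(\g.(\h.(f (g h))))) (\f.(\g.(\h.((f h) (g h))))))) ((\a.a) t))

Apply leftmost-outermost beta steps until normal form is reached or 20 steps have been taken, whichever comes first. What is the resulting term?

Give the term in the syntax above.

Answer: ((((w t) (\d.(\e.((d e) e)))) (\g.(\h.(\i.(\j.(((g h) j) (i j))))))) t)

Derivation:
Step 0: ((((((\f.(\g.(\h.((f h) g)))) w) (\d.(\e.((d e) e)))) ((\a.a) t)) ((\f.(\g.(\h.(f (g h))))) (\f.(\g.(\h.((f h) (g h))))))) ((\a.a) t))
Step 1: (((((\g.(\h.((w h) g))) (\d.(\e.((d e) e)))) ((\a.a) t)) ((\f.(\g.(\h.(f (g h))))) (\f.(\g.(\h.((f h) (g h))))))) ((\a.a) t))
Step 2: ((((\h.((w h) (\d.(\e.((d e) e))))) ((\a.a) t)) ((\f.(\g.(\h.(f (g h))))) (\f.(\g.(\h.((f h) (g h))))))) ((\a.a) t))
Step 3: ((((w ((\a.a) t)) (\d.(\e.((d e) e)))) ((\f.(\g.(\h.(f (g h))))) (\f.(\g.(\h.((f h) (g h))))))) ((\a.a) t))
Step 4: ((((w t) (\d.(\e.((d e) e)))) ((\f.(\g.(\h.(f (g h))))) (\f.(\g.(\h.((f h) (g h))))))) ((\a.a) t))
Step 5: ((((w t) (\d.(\e.((d e) e)))) (\g.(\h.((\f.(\g.(\h.((f h) (g h))))) (g h))))) ((\a.a) t))
Step 6: ((((w t) (\d.(\e.((d e) e)))) (\g.(\h.(\i.(\j.(((g h) j) (i j))))))) ((\a.a) t))
Step 7: ((((w t) (\d.(\e.((d e) e)))) (\g.(\h.(\i.(\j.(((g h) j) (i j))))))) t)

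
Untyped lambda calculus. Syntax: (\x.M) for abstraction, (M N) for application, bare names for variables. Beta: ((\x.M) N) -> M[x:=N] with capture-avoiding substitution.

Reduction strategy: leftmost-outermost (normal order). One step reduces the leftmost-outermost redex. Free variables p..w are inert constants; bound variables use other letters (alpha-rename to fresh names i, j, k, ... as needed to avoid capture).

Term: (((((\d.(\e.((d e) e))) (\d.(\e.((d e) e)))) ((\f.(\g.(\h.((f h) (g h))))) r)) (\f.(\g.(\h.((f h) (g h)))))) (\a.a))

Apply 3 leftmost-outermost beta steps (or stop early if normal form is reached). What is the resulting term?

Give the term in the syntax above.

Answer: ((((\e.((((\f.(\g.(\h.((f h) (g h))))) r) e) e)) ((\f.(\g.(\h.((f h) (g h))))) r)) (\f.(\g.(\h.((f h) (g h)))))) (\a.a))

Derivation:
Step 0: (((((\d.(\e.((d e) e))) (\d.(\e.((d e) e)))) ((\f.(\g.(\h.((f h) (g h))))) r)) (\f.(\g.(\h.((f h) (g h)))))) (\a.a))
Step 1: ((((\e.(((\d.(\e.((d e) e))) e) e)) ((\f.(\g.(\h.((f h) (g h))))) r)) (\f.(\g.(\h.((f h) (g h)))))) (\a.a))
Step 2: (((((\d.(\e.((d e) e))) ((\f.(\g.(\h.((f h) (g h))))) r)) ((\f.(\g.(\h.((f h) (g h))))) r)) (\f.(\g.(\h.((f h) (g h)))))) (\a.a))
Step 3: ((((\e.((((\f.(\g.(\h.((f h) (g h))))) r) e) e)) ((\f.(\g.(\h.((f h) (g h))))) r)) (\f.(\g.(\h.((f h) (g h)))))) (\a.a))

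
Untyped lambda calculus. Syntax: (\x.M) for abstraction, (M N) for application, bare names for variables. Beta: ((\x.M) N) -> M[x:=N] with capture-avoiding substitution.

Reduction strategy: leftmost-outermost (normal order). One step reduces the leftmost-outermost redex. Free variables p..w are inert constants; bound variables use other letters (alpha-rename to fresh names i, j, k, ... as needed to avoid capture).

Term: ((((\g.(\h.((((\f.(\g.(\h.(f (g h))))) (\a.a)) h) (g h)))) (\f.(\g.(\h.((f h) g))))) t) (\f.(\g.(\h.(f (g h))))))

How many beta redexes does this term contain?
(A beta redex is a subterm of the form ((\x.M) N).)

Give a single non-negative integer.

Term: ((((\g.(\h.((((\f.(\g.(\h.(f (g h))))) (\a.a)) h) (g h)))) (\f.(\g.(\h.((f h) g))))) t) (\f.(\g.(\h.(f (g h))))))
  Redex: ((\g.(\h.((((\f.(\g.(\h.(f (g h))))) (\a.a)) h) (g h)))) (\f.(\g.(\h.((f h) g)))))
  Redex: ((\f.(\g.(\h.(f (g h))))) (\a.a))
Total redexes: 2

Answer: 2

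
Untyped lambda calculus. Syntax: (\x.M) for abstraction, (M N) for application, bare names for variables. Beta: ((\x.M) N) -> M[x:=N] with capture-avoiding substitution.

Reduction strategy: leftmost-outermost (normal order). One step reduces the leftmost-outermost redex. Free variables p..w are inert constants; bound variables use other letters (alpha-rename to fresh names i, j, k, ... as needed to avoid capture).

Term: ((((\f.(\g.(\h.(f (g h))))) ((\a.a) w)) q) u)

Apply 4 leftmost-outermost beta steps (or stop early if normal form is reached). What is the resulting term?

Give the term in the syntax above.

Step 0: ((((\f.(\g.(\h.(f (g h))))) ((\a.a) w)) q) u)
Step 1: (((\g.(\h.(((\a.a) w) (g h)))) q) u)
Step 2: ((\h.(((\a.a) w) (q h))) u)
Step 3: (((\a.a) w) (q u))
Step 4: (w (q u))

Answer: (w (q u))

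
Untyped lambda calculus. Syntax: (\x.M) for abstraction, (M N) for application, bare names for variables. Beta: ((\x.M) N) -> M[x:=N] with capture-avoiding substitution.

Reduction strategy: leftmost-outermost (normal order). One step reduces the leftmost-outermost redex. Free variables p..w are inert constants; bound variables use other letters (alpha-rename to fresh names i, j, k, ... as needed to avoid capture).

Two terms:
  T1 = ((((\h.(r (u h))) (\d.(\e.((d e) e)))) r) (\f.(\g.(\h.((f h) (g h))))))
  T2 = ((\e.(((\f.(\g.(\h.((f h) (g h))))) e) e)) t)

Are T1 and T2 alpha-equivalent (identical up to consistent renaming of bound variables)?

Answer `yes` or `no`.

Term 1: ((((\h.(r (u h))) (\d.(\e.((d e) e)))) r) (\f.(\g.(\h.((f h) (g h))))))
Term 2: ((\e.(((\f.(\g.(\h.((f h) (g h))))) e) e)) t)
Alpha-equivalence: compare structure up to binder renaming.
Result: False

Answer: no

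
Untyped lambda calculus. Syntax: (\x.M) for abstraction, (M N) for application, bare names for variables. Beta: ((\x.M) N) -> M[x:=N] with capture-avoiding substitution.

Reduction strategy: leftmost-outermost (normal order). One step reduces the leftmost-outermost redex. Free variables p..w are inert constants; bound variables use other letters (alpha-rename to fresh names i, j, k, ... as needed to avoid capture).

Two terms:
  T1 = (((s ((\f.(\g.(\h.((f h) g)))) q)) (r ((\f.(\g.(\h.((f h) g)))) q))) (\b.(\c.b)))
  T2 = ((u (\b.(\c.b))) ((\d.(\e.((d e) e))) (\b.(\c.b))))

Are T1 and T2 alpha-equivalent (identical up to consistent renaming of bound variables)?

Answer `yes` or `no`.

Answer: no

Derivation:
Term 1: (((s ((\f.(\g.(\h.((f h) g)))) q)) (r ((\f.(\g.(\h.((f h) g)))) q))) (\b.(\c.b)))
Term 2: ((u (\b.(\c.b))) ((\d.(\e.((d e) e))) (\b.(\c.b))))
Alpha-equivalence: compare structure up to binder renaming.
Result: False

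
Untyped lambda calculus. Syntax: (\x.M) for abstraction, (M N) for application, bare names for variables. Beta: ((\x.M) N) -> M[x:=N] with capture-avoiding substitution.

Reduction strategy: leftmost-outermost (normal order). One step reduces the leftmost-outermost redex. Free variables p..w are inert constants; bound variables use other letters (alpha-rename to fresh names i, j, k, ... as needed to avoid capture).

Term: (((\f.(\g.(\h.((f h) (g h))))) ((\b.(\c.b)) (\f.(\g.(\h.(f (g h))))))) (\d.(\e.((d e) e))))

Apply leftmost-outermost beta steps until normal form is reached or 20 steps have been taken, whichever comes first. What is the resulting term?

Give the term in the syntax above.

Step 0: (((\f.(\g.(\h.((f h) (g h))))) ((\b.(\c.b)) (\f.(\g.(\h.(f (g h))))))) (\d.(\e.((d e) e))))
Step 1: ((\g.(\h.((((\b.(\c.b)) (\f.(\g.(\h.(f (g h)))))) h) (g h)))) (\d.(\e.((d e) e))))
Step 2: (\h.((((\b.(\c.b)) (\f.(\g.(\h.(f (g h)))))) h) ((\d.(\e.((d e) e))) h)))
Step 3: (\h.(((\c.(\f.(\g.(\h.(f (g h)))))) h) ((\d.(\e.((d e) e))) h)))
Step 4: (\h.((\f.(\g.(\h.(f (g h))))) ((\d.(\e.((d e) e))) h)))
Step 5: (\h.(\g.(\i.(((\d.(\e.((d e) e))) h) (g i)))))
Step 6: (\h.(\g.(\i.((\e.((h e) e)) (g i)))))
Step 7: (\h.(\g.(\i.((h (g i)) (g i)))))

Answer: (\h.(\g.(\i.((h (g i)) (g i)))))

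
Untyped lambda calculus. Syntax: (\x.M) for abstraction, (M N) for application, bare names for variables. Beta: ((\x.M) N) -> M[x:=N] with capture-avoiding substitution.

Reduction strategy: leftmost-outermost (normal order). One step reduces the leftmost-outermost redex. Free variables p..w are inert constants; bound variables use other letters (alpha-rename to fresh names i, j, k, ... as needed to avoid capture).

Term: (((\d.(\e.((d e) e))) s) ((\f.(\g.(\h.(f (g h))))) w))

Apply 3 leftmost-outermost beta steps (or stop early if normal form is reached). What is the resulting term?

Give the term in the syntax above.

Answer: ((s (\g.(\h.(w (g h))))) ((\f.(\g.(\h.(f (g h))))) w))

Derivation:
Step 0: (((\d.(\e.((d e) e))) s) ((\f.(\g.(\h.(f (g h))))) w))
Step 1: ((\e.((s e) e)) ((\f.(\g.(\h.(f (g h))))) w))
Step 2: ((s ((\f.(\g.(\h.(f (g h))))) w)) ((\f.(\g.(\h.(f (g h))))) w))
Step 3: ((s (\g.(\h.(w (g h))))) ((\f.(\g.(\h.(f (g h))))) w))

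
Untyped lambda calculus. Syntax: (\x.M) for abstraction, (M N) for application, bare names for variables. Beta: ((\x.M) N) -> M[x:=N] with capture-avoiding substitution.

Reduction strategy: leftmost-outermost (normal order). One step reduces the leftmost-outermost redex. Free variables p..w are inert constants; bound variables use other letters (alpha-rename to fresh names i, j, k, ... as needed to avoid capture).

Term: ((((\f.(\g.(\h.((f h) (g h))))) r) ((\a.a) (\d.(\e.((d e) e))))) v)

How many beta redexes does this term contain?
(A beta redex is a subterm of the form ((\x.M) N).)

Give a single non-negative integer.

Answer: 2

Derivation:
Term: ((((\f.(\g.(\h.((f h) (g h))))) r) ((\a.a) (\d.(\e.((d e) e))))) v)
  Redex: ((\f.(\g.(\h.((f h) (g h))))) r)
  Redex: ((\a.a) (\d.(\e.((d e) e))))
Total redexes: 2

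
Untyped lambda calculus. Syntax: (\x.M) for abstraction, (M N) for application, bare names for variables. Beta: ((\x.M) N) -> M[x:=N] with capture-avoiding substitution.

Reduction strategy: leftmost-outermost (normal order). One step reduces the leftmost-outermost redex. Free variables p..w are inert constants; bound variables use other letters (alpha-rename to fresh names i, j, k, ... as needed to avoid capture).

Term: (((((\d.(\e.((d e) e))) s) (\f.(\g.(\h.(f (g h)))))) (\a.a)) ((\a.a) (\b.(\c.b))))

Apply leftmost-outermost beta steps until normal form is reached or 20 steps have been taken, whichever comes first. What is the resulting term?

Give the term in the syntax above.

Answer: ((((s (\f.(\g.(\h.(f (g h)))))) (\f.(\g.(\h.(f (g h)))))) (\a.a)) (\b.(\c.b)))

Derivation:
Step 0: (((((\d.(\e.((d e) e))) s) (\f.(\g.(\h.(f (g h)))))) (\a.a)) ((\a.a) (\b.(\c.b))))
Step 1: ((((\e.((s e) e)) (\f.(\g.(\h.(f (g h)))))) (\a.a)) ((\a.a) (\b.(\c.b))))
Step 2: ((((s (\f.(\g.(\h.(f (g h)))))) (\f.(\g.(\h.(f (g h)))))) (\a.a)) ((\a.a) (\b.(\c.b))))
Step 3: ((((s (\f.(\g.(\h.(f (g h)))))) (\f.(\g.(\h.(f (g h)))))) (\a.a)) (\b.(\c.b)))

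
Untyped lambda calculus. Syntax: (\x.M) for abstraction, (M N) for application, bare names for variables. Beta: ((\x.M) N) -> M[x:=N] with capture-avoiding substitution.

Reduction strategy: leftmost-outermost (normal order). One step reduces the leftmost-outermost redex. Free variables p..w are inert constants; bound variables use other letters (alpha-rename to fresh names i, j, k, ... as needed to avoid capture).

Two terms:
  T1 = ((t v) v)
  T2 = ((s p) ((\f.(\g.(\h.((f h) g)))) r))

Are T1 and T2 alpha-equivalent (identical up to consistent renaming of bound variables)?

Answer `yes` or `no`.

Answer: no

Derivation:
Term 1: ((t v) v)
Term 2: ((s p) ((\f.(\g.(\h.((f h) g)))) r))
Alpha-equivalence: compare structure up to binder renaming.
Result: False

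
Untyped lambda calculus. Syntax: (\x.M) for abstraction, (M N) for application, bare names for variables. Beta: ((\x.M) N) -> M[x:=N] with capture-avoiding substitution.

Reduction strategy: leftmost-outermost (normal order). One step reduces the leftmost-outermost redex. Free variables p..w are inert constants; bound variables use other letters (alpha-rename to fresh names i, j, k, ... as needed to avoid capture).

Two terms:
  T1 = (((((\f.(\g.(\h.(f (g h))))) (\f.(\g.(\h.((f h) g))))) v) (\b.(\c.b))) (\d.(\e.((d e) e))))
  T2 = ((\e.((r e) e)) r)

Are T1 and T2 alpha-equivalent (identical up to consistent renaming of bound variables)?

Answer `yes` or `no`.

Term 1: (((((\f.(\g.(\h.(f (g h))))) (\f.(\g.(\h.((f h) g))))) v) (\b.(\c.b))) (\d.(\e.((d e) e))))
Term 2: ((\e.((r e) e)) r)
Alpha-equivalence: compare structure up to binder renaming.
Result: False

Answer: no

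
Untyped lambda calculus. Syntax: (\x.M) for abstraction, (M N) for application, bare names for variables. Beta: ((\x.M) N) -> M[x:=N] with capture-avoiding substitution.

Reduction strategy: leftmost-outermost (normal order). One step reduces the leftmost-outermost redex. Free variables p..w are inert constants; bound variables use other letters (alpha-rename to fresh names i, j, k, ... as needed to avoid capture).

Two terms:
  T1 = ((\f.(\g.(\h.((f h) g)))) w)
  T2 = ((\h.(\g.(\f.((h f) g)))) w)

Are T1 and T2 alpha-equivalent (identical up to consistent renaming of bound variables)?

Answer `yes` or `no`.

Term 1: ((\f.(\g.(\h.((f h) g)))) w)
Term 2: ((\h.(\g.(\f.((h f) g)))) w)
Alpha-equivalence: compare structure up to binder renaming.
Result: True

Answer: yes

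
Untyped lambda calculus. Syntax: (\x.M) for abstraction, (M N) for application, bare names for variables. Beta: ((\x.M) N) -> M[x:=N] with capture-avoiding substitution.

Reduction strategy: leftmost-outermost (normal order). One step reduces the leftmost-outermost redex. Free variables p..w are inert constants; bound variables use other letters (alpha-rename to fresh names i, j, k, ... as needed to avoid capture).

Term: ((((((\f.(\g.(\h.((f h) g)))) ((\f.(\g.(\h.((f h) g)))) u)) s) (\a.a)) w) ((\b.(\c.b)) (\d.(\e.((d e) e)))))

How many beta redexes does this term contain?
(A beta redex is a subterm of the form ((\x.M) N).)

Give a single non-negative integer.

Term: ((((((\f.(\g.(\h.((f h) g)))) ((\f.(\g.(\h.((f h) g)))) u)) s) (\a.a)) w) ((\b.(\c.b)) (\d.(\e.((d e) e)))))
  Redex: ((\f.(\g.(\h.((f h) g)))) ((\f.(\g.(\h.((f h) g)))) u))
  Redex: ((\f.(\g.(\h.((f h) g)))) u)
  Redex: ((\b.(\c.b)) (\d.(\e.((d e) e))))
Total redexes: 3

Answer: 3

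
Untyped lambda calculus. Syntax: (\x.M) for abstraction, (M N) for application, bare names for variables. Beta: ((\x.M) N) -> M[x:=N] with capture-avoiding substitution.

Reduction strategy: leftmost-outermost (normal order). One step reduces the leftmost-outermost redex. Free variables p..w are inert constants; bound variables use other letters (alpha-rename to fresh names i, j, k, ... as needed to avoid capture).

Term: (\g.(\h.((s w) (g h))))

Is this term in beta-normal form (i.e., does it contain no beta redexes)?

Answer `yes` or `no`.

Answer: yes

Derivation:
Term: (\g.(\h.((s w) (g h))))
No beta redexes found.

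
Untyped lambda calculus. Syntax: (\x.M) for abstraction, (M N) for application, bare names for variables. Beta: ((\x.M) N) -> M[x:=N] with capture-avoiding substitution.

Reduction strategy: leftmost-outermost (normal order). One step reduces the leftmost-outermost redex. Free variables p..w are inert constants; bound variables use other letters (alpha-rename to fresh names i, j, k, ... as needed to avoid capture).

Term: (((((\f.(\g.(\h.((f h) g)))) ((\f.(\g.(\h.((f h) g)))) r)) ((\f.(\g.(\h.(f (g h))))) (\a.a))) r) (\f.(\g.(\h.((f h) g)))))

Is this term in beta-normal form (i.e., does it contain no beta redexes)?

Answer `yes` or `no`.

Answer: no

Derivation:
Term: (((((\f.(\g.(\h.((f h) g)))) ((\f.(\g.(\h.((f h) g)))) r)) ((\f.(\g.(\h.(f (g h))))) (\a.a))) r) (\f.(\g.(\h.((f h) g)))))
Found 3 beta redex(es).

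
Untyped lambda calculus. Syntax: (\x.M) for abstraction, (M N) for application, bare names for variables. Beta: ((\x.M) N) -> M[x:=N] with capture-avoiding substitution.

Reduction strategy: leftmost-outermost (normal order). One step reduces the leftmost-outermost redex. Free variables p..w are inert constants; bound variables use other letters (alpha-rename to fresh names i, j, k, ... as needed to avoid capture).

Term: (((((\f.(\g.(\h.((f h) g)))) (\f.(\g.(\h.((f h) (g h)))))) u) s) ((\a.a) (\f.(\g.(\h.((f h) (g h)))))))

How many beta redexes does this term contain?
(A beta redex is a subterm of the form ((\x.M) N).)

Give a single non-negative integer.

Answer: 2

Derivation:
Term: (((((\f.(\g.(\h.((f h) g)))) (\f.(\g.(\h.((f h) (g h)))))) u) s) ((\a.a) (\f.(\g.(\h.((f h) (g h)))))))
  Redex: ((\f.(\g.(\h.((f h) g)))) (\f.(\g.(\h.((f h) (g h))))))
  Redex: ((\a.a) (\f.(\g.(\h.((f h) (g h))))))
Total redexes: 2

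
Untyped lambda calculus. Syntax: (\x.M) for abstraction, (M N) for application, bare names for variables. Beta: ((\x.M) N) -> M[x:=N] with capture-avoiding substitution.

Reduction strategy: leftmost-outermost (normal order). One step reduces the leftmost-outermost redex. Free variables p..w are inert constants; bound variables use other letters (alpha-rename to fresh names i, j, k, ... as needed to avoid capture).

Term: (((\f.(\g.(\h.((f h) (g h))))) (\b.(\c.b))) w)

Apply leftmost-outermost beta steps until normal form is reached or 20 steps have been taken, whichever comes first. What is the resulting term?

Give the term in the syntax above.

Answer: (\h.h)

Derivation:
Step 0: (((\f.(\g.(\h.((f h) (g h))))) (\b.(\c.b))) w)
Step 1: ((\g.(\h.(((\b.(\c.b)) h) (g h)))) w)
Step 2: (\h.(((\b.(\c.b)) h) (w h)))
Step 3: (\h.((\c.h) (w h)))
Step 4: (\h.h)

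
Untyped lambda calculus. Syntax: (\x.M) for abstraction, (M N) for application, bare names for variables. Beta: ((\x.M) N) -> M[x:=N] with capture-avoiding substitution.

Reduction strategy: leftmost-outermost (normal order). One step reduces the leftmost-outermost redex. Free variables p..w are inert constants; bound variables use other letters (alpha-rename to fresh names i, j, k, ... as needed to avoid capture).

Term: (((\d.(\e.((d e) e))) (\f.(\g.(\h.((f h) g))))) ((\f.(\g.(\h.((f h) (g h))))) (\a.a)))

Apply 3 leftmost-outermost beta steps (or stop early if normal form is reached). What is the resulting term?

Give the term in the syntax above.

Answer: ((\g.(\h.((((\f.(\g.(\h.((f h) (g h))))) (\a.a)) h) g))) ((\f.(\g.(\h.((f h) (g h))))) (\a.a)))

Derivation:
Step 0: (((\d.(\e.((d e) e))) (\f.(\g.(\h.((f h) g))))) ((\f.(\g.(\h.((f h) (g h))))) (\a.a)))
Step 1: ((\e.(((\f.(\g.(\h.((f h) g)))) e) e)) ((\f.(\g.(\h.((f h) (g h))))) (\a.a)))
Step 2: (((\f.(\g.(\h.((f h) g)))) ((\f.(\g.(\h.((f h) (g h))))) (\a.a))) ((\f.(\g.(\h.((f h) (g h))))) (\a.a)))
Step 3: ((\g.(\h.((((\f.(\g.(\h.((f h) (g h))))) (\a.a)) h) g))) ((\f.(\g.(\h.((f h) (g h))))) (\a.a)))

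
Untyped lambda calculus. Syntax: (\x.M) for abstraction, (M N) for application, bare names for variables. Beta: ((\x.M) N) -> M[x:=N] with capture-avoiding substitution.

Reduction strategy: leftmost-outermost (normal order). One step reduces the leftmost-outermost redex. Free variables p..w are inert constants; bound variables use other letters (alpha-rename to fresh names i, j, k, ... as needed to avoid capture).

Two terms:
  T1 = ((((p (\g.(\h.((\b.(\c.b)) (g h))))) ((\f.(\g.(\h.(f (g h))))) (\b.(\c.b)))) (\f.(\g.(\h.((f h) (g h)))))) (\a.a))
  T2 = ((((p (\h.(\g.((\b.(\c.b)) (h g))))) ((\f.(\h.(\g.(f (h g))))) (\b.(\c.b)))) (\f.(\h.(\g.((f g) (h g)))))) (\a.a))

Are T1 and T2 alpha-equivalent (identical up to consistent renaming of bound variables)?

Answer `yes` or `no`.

Answer: yes

Derivation:
Term 1: ((((p (\g.(\h.((\b.(\c.b)) (g h))))) ((\f.(\g.(\h.(f (g h))))) (\b.(\c.b)))) (\f.(\g.(\h.((f h) (g h)))))) (\a.a))
Term 2: ((((p (\h.(\g.((\b.(\c.b)) (h g))))) ((\f.(\h.(\g.(f (h g))))) (\b.(\c.b)))) (\f.(\h.(\g.((f g) (h g)))))) (\a.a))
Alpha-equivalence: compare structure up to binder renaming.
Result: True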